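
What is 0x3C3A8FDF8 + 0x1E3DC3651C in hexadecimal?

0x22016C6314

Add column by column in base 16, right to left:
  8+C = 4 carry 1
  F+1+1 = 1 carry 1
  D+5+1 = 3 carry 1
  F+6+1 = 6 carry 1
  8+3+1 = C
  A+C = 6 carry 1
  3+D+1 = 1 carry 1
  C+3+1 = 0 carry 1
  3+E+1 = 2 carry 1
  0+1+1 = 2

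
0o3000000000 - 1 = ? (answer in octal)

The trailing 9 digits are 0, so subtracting 1 borrows through: they become 7 and the next digit up decrements.

0o2777777777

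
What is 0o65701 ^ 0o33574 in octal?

0o56275

XOR each oct digit independently (no carries):
  6^3=5, 5^3=6, 7^5=2, 0^7=7, 1^4=5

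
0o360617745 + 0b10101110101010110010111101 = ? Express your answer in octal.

0o637346242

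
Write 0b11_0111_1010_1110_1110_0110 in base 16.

0x37AEE6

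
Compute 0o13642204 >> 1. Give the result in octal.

0o5721102

1 bits is not a whole number of base-8 digits; in binary: 1011110100010010000100 >> 1 = 101111010001001000010.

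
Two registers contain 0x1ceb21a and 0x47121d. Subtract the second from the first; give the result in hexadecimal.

0x1879ffd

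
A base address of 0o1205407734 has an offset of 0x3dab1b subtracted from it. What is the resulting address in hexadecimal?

0x9d864c1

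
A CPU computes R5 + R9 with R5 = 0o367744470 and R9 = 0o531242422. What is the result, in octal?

0o1121207112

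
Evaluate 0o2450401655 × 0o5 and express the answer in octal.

Multiply each base-8 digit by 5, carrying:
  5×5 = 25 → write 1 carry 3
  5×5+3 = 28 → write 4 carry 3
  6×5+3 = 33 → write 1 carry 4
  1×5+4 = 9 → write 1 carry 1
  0×5+1 = 1 → write 1
  4×5 = 20 → write 4 carry 2
  0×5+2 = 2 → write 2
  5×5 = 25 → write 1 carry 3
  4×5+3 = 23 → write 7 carry 2
  2×5+2 = 12 → write 4 carry 1
  remaining carry: 1

0o14712411141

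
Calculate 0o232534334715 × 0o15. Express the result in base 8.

Multiply each base-8 digit by 13, carrying:
  5×13 = 65 → write 1 carry 8
  1×13+8 = 21 → write 5 carry 2
  7×13+2 = 93 → write 5 carry 11
  4×13+11 = 63 → write 7 carry 7
  3×13+7 = 46 → write 6 carry 5
  3×13+5 = 44 → write 4 carry 5
  4×13+5 = 57 → write 1 carry 7
  3×13+7 = 46 → write 6 carry 5
  5×13+5 = 70 → write 6 carry 8
  2×13+8 = 34 → write 2 carry 4
  3×13+4 = 43 → write 3 carry 5
  2×13+5 = 31 → write 7 carry 3
  remaining carry: 3

0o3732661467551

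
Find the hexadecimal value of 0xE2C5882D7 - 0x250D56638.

0xBDB831C9F

Subtract column by column in base 16:
  7-8 → F (borrow)
  D-3-1 → 9
  2-6 → C (borrow)
  8-6-1 → 1
  8-5 → 3
  5-D → 8 (borrow)
  C-0-1 → B
  2-5 → D (borrow)
  E-2-1 → B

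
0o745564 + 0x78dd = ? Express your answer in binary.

0b1000100010001010001

0o745564 = 0b111100101101110100 in binary.
0x78dd = 0b111100011011101 in binary.
Add column by column in base 2, right to left:
  0+1 = 1
  0+0 = 0
  1+1 = 0 carry 1
  0+1+1 = 0 carry 1
  1+1+1 = 1 carry 1
  1+0+1 = 0 carry 1
  1+1+1 = 1 carry 1
  0+1+1 = 0 carry 1
  1+0+1 = 0 carry 1
  1+0+1 = 0 carry 1
  0+0+1 = 1
  1+1 = 0 carry 1
  0+1+1 = 0 carry 1
  0+1+1 = 0 carry 1
  1+1+1 = 1 carry 1
  1+0+1 = 0 carry 1
  1+0+1 = 0 carry 1
  1+0+1 = 0 carry 1
  final carry 1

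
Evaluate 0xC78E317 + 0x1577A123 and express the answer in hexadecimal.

Add column by column in base 16, right to left:
  7+3 = A
  1+2 = 3
  3+1 = 4
  E+A = 8 carry 1
  8+7+1 = 0 carry 1
  7+7+1 = F
  C+5 = 1 carry 1
  0+1+1 = 2

0x21F0843A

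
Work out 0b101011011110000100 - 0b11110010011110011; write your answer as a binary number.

Subtract column by column in base 2:
  0-1 → 1 (borrow)
  0-1-1 → 0 (borrow)
  1-0-1 → 0
  0-0 → 0
  0-1 → 1 (borrow)
  0-1-1 → 0 (borrow)
  0-1-1 → 0 (borrow)
  1-1-1 → 1 (borrow)
  1-0-1 → 0
  1-0 → 1
  1-1 → 0
  0-0 → 0
  1-0 → 1
  1-1 → 0
  0-1 → 1 (borrow)
  1-1-1 → 1 (borrow)
  0-1-1 → 0 (borrow)
  1-0-1 → 0

0b1101001010010001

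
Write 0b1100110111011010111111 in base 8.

0o14673277

Group the bits in threes: 001 100 110 111 011 010 111 111 → 14673277.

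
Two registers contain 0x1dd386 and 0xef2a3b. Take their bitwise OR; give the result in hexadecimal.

0xfffbbf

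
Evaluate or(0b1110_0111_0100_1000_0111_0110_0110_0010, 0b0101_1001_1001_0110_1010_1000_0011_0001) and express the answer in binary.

OR bit by bit (1 where either bit is 1):
  11100111010010000111011001100010
| 01011001100101101010100000110001
= 11111111110111101111111001110011

0b11111111110111101111111001110011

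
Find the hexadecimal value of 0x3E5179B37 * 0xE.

Multiply each base-16 digit by 14, carrying:
  7×14 = 98 → write 2 carry 6
  3×14+6 = 48 → write 0 carry 3
  B×14+3 = 157 → write D carry 9
  9×14+9 = 135 → write 7 carry 8
  7×14+8 = 106 → write A carry 6
  1×14+6 = 20 → write 4 carry 1
  5×14+1 = 71 → write 7 carry 4
  E×14+4 = 200 → write 8 carry 12
  3×14+12 = 54 → write 6 carry 3
  remaining carry: 3

0x36874A7D02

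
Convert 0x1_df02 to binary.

0b11101111100000010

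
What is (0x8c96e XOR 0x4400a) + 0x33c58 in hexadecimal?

0xfc5bc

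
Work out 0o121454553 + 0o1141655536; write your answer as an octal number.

0o1263332311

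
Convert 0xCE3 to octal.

Expand each hex digit to 4 bits: C=1100 E=1110 3=0011.
Group the bits in threes: 110 011 100 011 → 6343.

0o6343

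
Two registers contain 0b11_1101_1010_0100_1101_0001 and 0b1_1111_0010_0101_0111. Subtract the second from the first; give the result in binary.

0b1110111011001001111010

Subtract column by column in base 2:
  1-1 → 0
  0-1 → 1 (borrow)
  0-1-1 → 0 (borrow)
  0-0-1 → 1 (borrow)
  1-1-1 → 1 (borrow)
  0-0-1 → 1 (borrow)
  1-1-1 → 1 (borrow)
  1-0-1 → 0
  0-0 → 0
  0-1 → 1 (borrow)
  1-0-1 → 0
  0-0 → 0
  0-1 → 1 (borrow)
  1-1-1 → 1 (borrow)
  0-1-1 → 0 (borrow)
  1-1-1 → 1 (borrow)
  1-1-1 → 1 (borrow)
  0-0-1 → 1 (borrow)
  1-0-1 → 0
  1-0 → 1
  1-0 → 1
  1-0 → 1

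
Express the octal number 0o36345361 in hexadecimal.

0x79CAF1

Each octal digit is 3 bits: 3=011 6=110 3=011 4=100 5=101 3=011 6=110 1=001.
Group the bits into nibbles: 0111 1001 1100 1010 1111 0001 → 79CAF1.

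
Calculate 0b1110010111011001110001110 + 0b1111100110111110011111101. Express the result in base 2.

0b11101111110011000010001011

Add column by column in base 2, right to left:
  0+1 = 1
  1+0 = 1
  1+1 = 0 carry 1
  1+1+1 = 1 carry 1
  0+1+1 = 0 carry 1
  0+1+1 = 0 carry 1
  0+1+1 = 0 carry 1
  1+1+1 = 1 carry 1
  1+0+1 = 0 carry 1
  1+0+1 = 0 carry 1
  0+1+1 = 0 carry 1
  0+1+1 = 0 carry 1
  1+1+1 = 1 carry 1
  1+1+1 = 1 carry 1
  0+1+1 = 0 carry 1
  1+0+1 = 0 carry 1
  1+1+1 = 1 carry 1
  1+1+1 = 1 carry 1
  0+0+1 = 1
  1+0 = 1
  0+1 = 1
  0+1 = 1
  1+1 = 0 carry 1
  1+1+1 = 1 carry 1
  1+1+1 = 1 carry 1
  final carry 1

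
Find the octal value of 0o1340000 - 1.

0o1337777

The trailing 4 digits are 0, so subtracting 1 borrows through: they become 7 and the next digit up decrements.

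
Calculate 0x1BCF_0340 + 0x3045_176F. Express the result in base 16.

Add column by column in base 16, right to left:
  0+F = F
  4+6 = A
  3+7 = A
  0+1 = 1
  F+5 = 4 carry 1
  C+4+1 = 1 carry 1
  B+0+1 = C
  1+3 = 4

0x4C141AAF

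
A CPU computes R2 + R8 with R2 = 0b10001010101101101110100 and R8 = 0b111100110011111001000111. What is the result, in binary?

0b1001110001001100110111011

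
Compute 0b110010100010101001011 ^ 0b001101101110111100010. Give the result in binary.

0b111111001100010101001

XOR bit by bit (1 where the bits differ):
  110010100010101001011
^ 001101101110111100010
= 111111001100010101001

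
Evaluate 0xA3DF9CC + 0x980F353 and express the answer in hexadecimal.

0x13BEED1F

Add column by column in base 16, right to left:
  C+3 = F
  C+5 = 1 carry 1
  9+3+1 = D
  F+F = E carry 1
  D+0+1 = E
  3+8 = B
  A+9 = 3 carry 1
  final carry 1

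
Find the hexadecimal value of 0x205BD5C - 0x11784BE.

Subtract column by column in base 16:
  C-E → E (borrow)
  5-B-1 → 9 (borrow)
  D-4-1 → 8
  B-8 → 3
  5-7 → E (borrow)
  0-1-1 → E (borrow)
  2-1-1 → 0

0xEE389E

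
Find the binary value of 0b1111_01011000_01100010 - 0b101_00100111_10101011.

0b10100011000010110111

Subtract column by column in base 2:
  0-1 → 1 (borrow)
  1-1-1 → 1 (borrow)
  0-0-1 → 1 (borrow)
  0-1-1 → 0 (borrow)
  0-0-1 → 1 (borrow)
  1-1-1 → 1 (borrow)
  1-0-1 → 0
  0-1 → 1 (borrow)
  0-1-1 → 0 (borrow)
  0-1-1 → 0 (borrow)
  0-1-1 → 0 (borrow)
  1-0-1 → 0
  1-0 → 1
  0-1 → 1 (borrow)
  1-0-1 → 0
  0-0 → 0
  1-1 → 0
  1-0 → 1
  1-1 → 0
  1-0 → 1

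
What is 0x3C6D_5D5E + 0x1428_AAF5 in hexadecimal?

Add column by column in base 16, right to left:
  E+5 = 3 carry 1
  5+F+1 = 5 carry 1
  D+A+1 = 8 carry 1
  5+A+1 = 0 carry 1
  D+8+1 = 6 carry 1
  6+2+1 = 9
  C+4 = 0 carry 1
  3+1+1 = 5

0x50960853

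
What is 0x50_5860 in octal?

0o24054140

Expand each hex digit to 4 bits: 5=0101 0=0000 5=0101 8=1000 6=0110 0=0000.
Group the bits in threes: 010 100 000 101 100 001 100 000 → 24054140.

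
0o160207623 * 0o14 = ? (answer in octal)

0o2503135344

Multiply each base-8 digit by 12, carrying:
  3×12 = 36 → write 4 carry 4
  2×12+4 = 28 → write 4 carry 3
  6×12+3 = 75 → write 3 carry 9
  7×12+9 = 93 → write 5 carry 11
  0×12+11 = 11 → write 3 carry 1
  2×12+1 = 25 → write 1 carry 3
  0×12+3 = 3 → write 3
  6×12 = 72 → write 0 carry 9
  1×12+9 = 21 → write 5 carry 2
  remaining carry: 2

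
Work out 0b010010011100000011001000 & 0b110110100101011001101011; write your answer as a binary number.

0b010010000100000001001000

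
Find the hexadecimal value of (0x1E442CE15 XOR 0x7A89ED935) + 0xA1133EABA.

First 0x1E442CE15 XOR 0x7A89ED935 = 0x64CDC1720.
Add column by column in base 16, right to left:
  0+A = A
  2+B = D
  7+A = 1 carry 1
  1+E+1 = 0 carry 1
  C+3+1 = 0 carry 1
  D+3+1 = 1 carry 1
  C+1+1 = E
  4+1 = 5
  6+A = 0 carry 1
  final carry 1

0x105E1001DA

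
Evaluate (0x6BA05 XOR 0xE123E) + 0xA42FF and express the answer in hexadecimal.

0x12EB3A

First 0x6BA05 XOR 0xE123E = 0x8A83B.
Add column by column in base 16, right to left:
  B+F = A carry 1
  3+F+1 = 3 carry 1
  8+2+1 = B
  A+4 = E
  8+A = 2 carry 1
  final carry 1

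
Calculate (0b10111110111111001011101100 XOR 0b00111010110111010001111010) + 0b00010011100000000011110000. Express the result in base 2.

First 0b10111110111111001011101100 XOR 0b00111010110111010001111010 = 0b10000100001000011010010110.
Add column by column in base 2, right to left:
  0+0 = 0
  1+0 = 1
  1+0 = 1
  0+0 = 0
  1+1 = 0 carry 1
  0+1+1 = 0 carry 1
  0+1+1 = 0 carry 1
  1+1+1 = 1 carry 1
  0+0+1 = 1
  1+0 = 1
  1+0 = 1
  0+0 = 0
  0+0 = 0
  0+0 = 0
  0+0 = 0
  1+0 = 1
  0+0 = 0
  0+1 = 1
  0+1 = 1
  0+1 = 1
  1+0 = 1
  0+0 = 0
  0+1 = 1
  0+0 = 0
  0+0 = 0
  1+0 = 1

0b10010111101000011110000110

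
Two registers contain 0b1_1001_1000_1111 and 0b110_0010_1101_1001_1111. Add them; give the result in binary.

0b1100100011100101110

Add column by column in base 2, right to left:
  1+1 = 0 carry 1
  1+1+1 = 1 carry 1
  1+1+1 = 1 carry 1
  1+1+1 = 1 carry 1
  0+1+1 = 0 carry 1
  0+0+1 = 1
  0+0 = 0
  1+1 = 0 carry 1
  1+1+1 = 1 carry 1
  0+0+1 = 1
  0+1 = 1
  1+1 = 0 carry 1
  1+0+1 = 0 carry 1
  0+1+1 = 0 carry 1
  0+0+1 = 1
  0+0 = 0
  0+0 = 0
  0+1 = 1
  0+1 = 1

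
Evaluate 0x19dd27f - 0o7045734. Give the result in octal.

0o140303243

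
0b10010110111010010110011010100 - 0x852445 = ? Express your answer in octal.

0b10010110111010010110011010100 = 0o2267226324 in octal.
0x852445 = 0o41222105 in octal.
Subtract column by column in base 8:
  4-5 → 7 (borrow)
  2-0-1 → 1
  3-1 → 2
  6-2 → 4
  2-2 → 0
  2-2 → 0
  7-1 → 6
  6-4 → 2
  2-0 → 2
  2-0 → 2

0o2226004217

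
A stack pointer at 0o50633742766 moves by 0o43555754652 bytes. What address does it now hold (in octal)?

0o114411717640

Add column by column in base 8, right to left:
  6+2 = 0 carry 1
  6+5+1 = 4 carry 1
  7+6+1 = 6 carry 1
  2+4+1 = 7
  4+5 = 1 carry 1
  7+7+1 = 7 carry 1
  3+5+1 = 1 carry 1
  3+5+1 = 1 carry 1
  6+5+1 = 4 carry 1
  0+3+1 = 4
  5+4 = 1 carry 1
  final carry 1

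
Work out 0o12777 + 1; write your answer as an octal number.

0o13000

The trailing 3 digits are 7 (max in base 8), so adding 1 cascades: they roll to 0 and the next digit up increments.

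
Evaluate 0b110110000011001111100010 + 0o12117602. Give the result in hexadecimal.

0x100D364

0b110110000011001111100010 = 0xD833E2 in hexadecimal.
0o12117602 = 0x289F82 in hexadecimal.
Add column by column in base 16, right to left:
  2+2 = 4
  E+8 = 6 carry 1
  3+F+1 = 3 carry 1
  3+9+1 = D
  8+8 = 0 carry 1
  D+2+1 = 0 carry 1
  final carry 1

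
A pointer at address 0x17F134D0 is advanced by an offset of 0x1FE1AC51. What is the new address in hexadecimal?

Add column by column in base 16, right to left:
  0+1 = 1
  D+5 = 2 carry 1
  4+C+1 = 1 carry 1
  3+A+1 = E
  1+1 = 2
  F+E = D carry 1
  7+F+1 = 7 carry 1
  1+1+1 = 3

0x37D2E121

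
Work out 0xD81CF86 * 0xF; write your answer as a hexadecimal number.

0xCA9B28DA

Multiply each base-16 digit by 15, carrying:
  6×15 = 90 → write A carry 5
  8×15+5 = 125 → write D carry 7
  F×15+7 = 232 → write 8 carry 14
  C×15+14 = 194 → write 2 carry 12
  1×15+12 = 27 → write B carry 1
  8×15+1 = 121 → write 9 carry 7
  D×15+7 = 202 → write A carry 12
  remaining carry: C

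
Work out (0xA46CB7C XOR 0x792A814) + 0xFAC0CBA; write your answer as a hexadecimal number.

First 0xA46CB7C XOR 0x792A814 = 0xDD46368.
Add column by column in base 16, right to left:
  8+A = 2 carry 1
  6+B+1 = 2 carry 1
  3+C+1 = 0 carry 1
  6+0+1 = 7
  4+C = 0 carry 1
  D+A+1 = 8 carry 1
  D+F+1 = D carry 1
  final carry 1

0x1D807022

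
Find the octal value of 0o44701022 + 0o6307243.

0o53210265

Add column by column in base 8, right to left:
  2+3 = 5
  2+4 = 6
  0+2 = 2
  1+7 = 0 carry 1
  0+0+1 = 1
  7+3 = 2 carry 1
  4+6+1 = 3 carry 1
  4+0+1 = 5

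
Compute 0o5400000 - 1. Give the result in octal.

0o5377777

The trailing 5 digits are 0, so subtracting 1 borrows through: they become 7 and the next digit up decrements.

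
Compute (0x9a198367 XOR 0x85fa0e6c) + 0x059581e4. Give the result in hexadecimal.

First 0x9a198367 XOR 0x85fa0e6c = 0x1fe38d0b.
Add column by column in base 16, right to left:
  b+4 = f
  0+e = e
  d+1 = e
  8+8 = 0 carry 1
  3+5+1 = 9
  e+9 = 7 carry 1
  f+5+1 = 5 carry 1
  1+0+1 = 2

0x25790eef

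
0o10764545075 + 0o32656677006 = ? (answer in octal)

0o43643444103

Add column by column in base 8, right to left:
  5+6 = 3 carry 1
  7+0+1 = 0 carry 1
  0+0+1 = 1
  5+7 = 4 carry 1
  4+7+1 = 4 carry 1
  5+6+1 = 4 carry 1
  4+6+1 = 3 carry 1
  6+5+1 = 4 carry 1
  7+6+1 = 6 carry 1
  0+2+1 = 3
  1+3 = 4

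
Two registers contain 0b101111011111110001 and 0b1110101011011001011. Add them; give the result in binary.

Add column by column in base 2, right to left:
  1+1 = 0 carry 1
  0+1+1 = 0 carry 1
  0+0+1 = 1
  0+1 = 1
  1+0 = 1
  1+0 = 1
  1+1 = 0 carry 1
  1+1+1 = 1 carry 1
  1+0+1 = 0 carry 1
  1+1+1 = 1 carry 1
  1+1+1 = 1 carry 1
  0+0+1 = 1
  1+1 = 0 carry 1
  1+0+1 = 0 carry 1
  1+1+1 = 1 carry 1
  1+0+1 = 0 carry 1
  0+1+1 = 0 carry 1
  1+1+1 = 1 carry 1
  0+1+1 = 0 carry 1
  final carry 1

0b10100100111010111100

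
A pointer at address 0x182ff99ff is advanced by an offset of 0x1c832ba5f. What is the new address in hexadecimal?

Add column by column in base 16, right to left:
  f+f = e carry 1
  f+5+1 = 5 carry 1
  9+a+1 = 4 carry 1
  9+b+1 = 5 carry 1
  f+2+1 = 2 carry 1
  f+3+1 = 3 carry 1
  2+8+1 = b
  8+c = 4 carry 1
  1+1+1 = 3

0x34b32545e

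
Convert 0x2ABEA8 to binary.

0b1010101011111010101000

Expand each hex digit to 4 bits: 2=0010 A=1010 B=1011 E=1110 A=1010 8=1000.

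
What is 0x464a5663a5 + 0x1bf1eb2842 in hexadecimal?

0x623c418be7

Add column by column in base 16, right to left:
  5+2 = 7
  a+4 = e
  3+8 = b
  6+2 = 8
  6+b = 1 carry 1
  5+e+1 = 4 carry 1
  a+1+1 = c
  4+f = 3 carry 1
  6+b+1 = 2 carry 1
  4+1+1 = 6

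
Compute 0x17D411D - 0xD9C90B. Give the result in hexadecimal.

0xA37812

Subtract column by column in base 16:
  D-B → 2
  1-0 → 1
  1-9 → 8 (borrow)
  4-C-1 → 7 (borrow)
  D-9-1 → 3
  7-D → A (borrow)
  1-0-1 → 0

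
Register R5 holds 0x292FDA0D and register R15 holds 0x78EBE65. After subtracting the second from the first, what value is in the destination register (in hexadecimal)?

0x21A11BA8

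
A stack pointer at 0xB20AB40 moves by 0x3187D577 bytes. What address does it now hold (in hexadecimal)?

Add column by column in base 16, right to left:
  0+7 = 7
  4+7 = B
  B+5 = 0 carry 1
  A+D+1 = 8 carry 1
  0+7+1 = 8
  2+8 = A
  B+1 = C
  0+3 = 3

0x3CA880B7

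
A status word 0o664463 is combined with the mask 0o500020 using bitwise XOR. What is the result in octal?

XOR each oct digit independently (no carries):
  6^5=3, 6^0=6, 4^0=4, 4^0=4, 6^2=4, 3^0=3

0o364443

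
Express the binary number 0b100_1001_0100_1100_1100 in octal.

0o1112314

Group the bits in threes: 001 001 001 010 011 001 100 → 1112314.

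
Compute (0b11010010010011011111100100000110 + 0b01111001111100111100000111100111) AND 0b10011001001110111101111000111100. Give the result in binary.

0b1000000000011001101000101100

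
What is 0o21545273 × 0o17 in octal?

Multiply each base-8 digit by 15, carrying:
  3×15 = 45 → write 5 carry 5
  7×15+5 = 110 → write 6 carry 13
  2×15+13 = 43 → write 3 carry 5
  5×15+5 = 80 → write 0 carry 10
  4×15+10 = 70 → write 6 carry 8
  5×15+8 = 83 → write 3 carry 10
  1×15+10 = 25 → write 1 carry 3
  2×15+3 = 33 → write 1 carry 4
  remaining carry: 4

0o411360365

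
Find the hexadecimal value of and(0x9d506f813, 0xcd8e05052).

AND each hex digit independently (no carries):
  9&c=8, d&d=d, 5&8=0, 0&e=0, 6&0=0, f&5=5, 8&0=0, 1&5=1, 3&2=2

0x8d0005012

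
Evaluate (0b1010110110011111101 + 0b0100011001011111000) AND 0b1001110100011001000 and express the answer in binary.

Add column by column in base 2, right to left:
  1+0 = 1
  0+0 = 0
  1+0 = 1
  1+1 = 0 carry 1
  1+1+1 = 1 carry 1
  1+1+1 = 1 carry 1
  1+1+1 = 1 carry 1
  1+1+1 = 1 carry 1
  0+0+1 = 1
  0+1 = 1
  1+0 = 1
  1+0 = 1
  0+1 = 1
  1+1 = 0 carry 1
  1+0+1 = 0 carry 1
  0+0+1 = 1
  1+0 = 1
  0+1 = 1
  1+0 = 1
Sum = 0b1111001111111110101; now AND with 0b1001110100011001000:
  1111001111111110101
& 1001110100011001000
= 1001000100011000000

0b1001000100011000000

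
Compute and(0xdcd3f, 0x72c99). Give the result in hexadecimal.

0x50c19

AND each hex digit independently (no carries):
  d&7=5, c&2=0, d&c=c, 3&9=1, f&9=9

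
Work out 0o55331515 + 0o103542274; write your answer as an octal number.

Add column by column in base 8, right to left:
  5+4 = 1 carry 1
  1+7+1 = 1 carry 1
  5+2+1 = 0 carry 1
  1+2+1 = 4
  3+4 = 7
  3+5 = 0 carry 1
  5+3+1 = 1 carry 1
  5+0+1 = 6
  0+1 = 1

0o161074011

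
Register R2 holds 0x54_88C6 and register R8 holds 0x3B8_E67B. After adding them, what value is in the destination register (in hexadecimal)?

0x40D6F41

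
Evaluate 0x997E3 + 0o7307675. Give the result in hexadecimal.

0o7307675 = 0x1D8FBD in hexadecimal.
Add column by column in base 16, right to left:
  3+D = 0 carry 1
  E+B+1 = A carry 1
  7+F+1 = 7 carry 1
  9+8+1 = 2 carry 1
  9+D+1 = 7 carry 1
  0+1+1 = 2

0x2727A0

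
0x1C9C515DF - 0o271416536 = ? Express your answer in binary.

0b111000110110111101111100010000001

0x1C9C515DF = 0b111001001110001010001010111011111 in binary.
0o271416536 = 0b10111001100001110101011110 in binary.
Subtract column by column in base 2:
  1-0 → 1
  1-1 → 0
  1-1 → 0
  1-1 → 0
  1-1 → 0
  0-0 → 0
  1-1 → 0
  1-0 → 1
  1-1 → 0
  0-0 → 0
  1-1 → 0
  0-1 → 1 (borrow)
  1-1-1 → 1 (borrow)
  0-0-1 → 1 (borrow)
  0-0-1 → 1 (borrow)
  0-0-1 → 1 (borrow)
  1-0-1 → 0
  0-1 → 1 (borrow)
  1-1-1 → 1 (borrow)
  0-0-1 → 1 (borrow)
  0-0-1 → 1 (borrow)
  0-1-1 → 0 (borrow)
  1-1-1 → 1 (borrow)
  1-1-1 → 1 (borrow)
  1-0-1 → 0
  0-1 → 1 (borrow)
  0-0-1 → 1 (borrow)
  1-0-1 → 0
  0-0 → 0
  0-0 → 0
  1-0 → 1
  1-0 → 1
  1-0 → 1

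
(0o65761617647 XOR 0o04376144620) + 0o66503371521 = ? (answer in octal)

0o150123344610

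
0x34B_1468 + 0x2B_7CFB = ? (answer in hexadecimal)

Add column by column in base 16, right to left:
  8+B = 3 carry 1
  6+F+1 = 6 carry 1
  4+C+1 = 1 carry 1
  1+7+1 = 9
  B+B = 6 carry 1
  4+2+1 = 7
  3+0 = 3

0x3769163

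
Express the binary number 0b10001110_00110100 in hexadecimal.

0x8e34

Group the bits into nibbles: 1000 1110 0011 0100 → 8e34.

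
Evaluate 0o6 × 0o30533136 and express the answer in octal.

0o224043064

Multiply each base-8 digit by 6, carrying:
  6×6 = 36 → write 4 carry 4
  3×6+4 = 22 → write 6 carry 2
  1×6+2 = 8 → write 0 carry 1
  3×6+1 = 19 → write 3 carry 2
  3×6+2 = 20 → write 4 carry 2
  5×6+2 = 32 → write 0 carry 4
  0×6+4 = 4 → write 4
  3×6 = 18 → write 2 carry 2
  remaining carry: 2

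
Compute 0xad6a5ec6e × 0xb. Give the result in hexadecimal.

Multiply each base-16 digit by 11, carrying:
  e×11 = 154 → write a carry 9
  6×11+9 = 75 → write b carry 4
  c×11+4 = 136 → write 8 carry 8
  e×11+8 = 162 → write 2 carry 10
  5×11+10 = 65 → write 1 carry 4
  a×11+4 = 114 → write 2 carry 7
  6×11+7 = 73 → write 9 carry 4
  d×11+4 = 147 → write 3 carry 9
  a×11+9 = 119 → write 7 carry 7
  remaining carry: 7

0x77392128ba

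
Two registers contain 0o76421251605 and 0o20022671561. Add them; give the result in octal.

Add column by column in base 8, right to left:
  5+1 = 6
  0+6 = 6
  6+5 = 3 carry 1
  1+1+1 = 3
  5+7 = 4 carry 1
  2+6+1 = 1 carry 1
  1+2+1 = 4
  2+2 = 4
  4+0 = 4
  6+0 = 6
  7+2 = 1 carry 1
  final carry 1

0o116444143366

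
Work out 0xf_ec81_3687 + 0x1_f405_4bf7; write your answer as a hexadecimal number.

0x11e086827e

Add column by column in base 16, right to left:
  7+7 = e
  8+f = 7 carry 1
  6+b+1 = 2 carry 1
  3+4+1 = 8
  1+5 = 6
  8+0 = 8
  c+4 = 0 carry 1
  e+f+1 = e carry 1
  f+1+1 = 1 carry 1
  final carry 1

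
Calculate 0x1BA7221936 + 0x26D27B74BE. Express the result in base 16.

0x42799D8DF4

Add column by column in base 16, right to left:
  6+E = 4 carry 1
  3+B+1 = F
  9+4 = D
  1+7 = 8
  2+B = D
  2+7 = 9
  7+2 = 9
  A+D = 7 carry 1
  B+6+1 = 2 carry 1
  1+2+1 = 4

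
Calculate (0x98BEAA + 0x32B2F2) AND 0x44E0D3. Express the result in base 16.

Add column by column in base 16, right to left:
  A+2 = C
  A+F = 9 carry 1
  E+2+1 = 1 carry 1
  B+B+1 = 7 carry 1
  8+2+1 = B
  9+3 = C
Sum = 0xCB719C; now AND with 0x44E0D3:
  C&4=4, B&4=0, 7&E=6, 1&0=0, 9&D=9, C&3=0

0x406090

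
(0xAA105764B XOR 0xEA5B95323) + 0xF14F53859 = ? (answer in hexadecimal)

First 0xAA105764B XOR 0xEA5B95323 = 0x404BC2568.
Add column by column in base 16, right to left:
  8+9 = 1 carry 1
  6+5+1 = C
  5+8 = D
  2+3 = 5
  C+5 = 1 carry 1
  B+F+1 = B carry 1
  4+4+1 = 9
  0+1 = 1
  4+F = 3 carry 1
  final carry 1

0x1319B15DC1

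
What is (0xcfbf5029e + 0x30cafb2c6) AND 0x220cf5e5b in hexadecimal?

Add column by column in base 16, right to left:
  e+6 = 4 carry 1
  9+c+1 = 6 carry 1
  2+2+1 = 5
  0+b = b
  5+f = 4 carry 1
  f+a+1 = a carry 1
  b+c+1 = 8 carry 1
  f+0+1 = 0 carry 1
  c+3+1 = 0 carry 1
  final carry 1
Sum = 0x1008a4b564; now AND with 0x220cf5e5b:
  1&0=0, 0&2=0, 0&2=0, 8&0=0, a&c=8, 4&f=4, b&5=1, 5&e=4, 6&5=4, 4&b=0

0x841440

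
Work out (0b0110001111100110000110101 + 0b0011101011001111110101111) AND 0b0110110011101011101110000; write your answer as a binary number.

Add column by column in base 2, right to left:
  1+1 = 0 carry 1
  0+1+1 = 0 carry 1
  1+1+1 = 1 carry 1
  0+1+1 = 0 carry 1
  1+0+1 = 0 carry 1
  1+1+1 = 1 carry 1
  0+0+1 = 1
  0+1 = 1
  0+1 = 1
  0+1 = 1
  1+1 = 0 carry 1
  1+1+1 = 1 carry 1
  0+1+1 = 0 carry 1
  0+0+1 = 1
  1+0 = 1
  1+1 = 0 carry 1
  1+1+1 = 1 carry 1
  1+0+1 = 0 carry 1
  1+1+1 = 1 carry 1
  0+0+1 = 1
  0+1 = 1
  0+1 = 1
  1+1 = 0 carry 1
  1+0+1 = 0 carry 1
  final carry 1
Sum = 0b1001111010110101111100100; now AND with 0b0110110011101011101110000:
  1001111010110101111100100
& 0110110011101011101110000
= 0000110010100001101100000

0b110010100001101100000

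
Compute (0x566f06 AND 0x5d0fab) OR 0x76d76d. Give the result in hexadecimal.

0x76df6f

0x566f06 AND 0x5d0fab = 0x540f02.
Then OR with 0x76d76d.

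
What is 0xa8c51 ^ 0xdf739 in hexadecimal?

0x77b68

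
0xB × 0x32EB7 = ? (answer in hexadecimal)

Multiply each base-16 digit by 11, carrying:
  7×11 = 77 → write D carry 4
  B×11+4 = 125 → write D carry 7
  E×11+7 = 161 → write 1 carry 10
  2×11+10 = 32 → write 0 carry 2
  3×11+2 = 35 → write 3 carry 2
  remaining carry: 2

0x2301DD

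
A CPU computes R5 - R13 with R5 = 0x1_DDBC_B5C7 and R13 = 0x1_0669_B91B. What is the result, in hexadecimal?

Subtract column by column in base 16:
  7-B → C (borrow)
  C-1-1 → A
  5-9 → C (borrow)
  B-B-1 → F (borrow)
  C-9-1 → 2
  B-6 → 5
  D-6 → 7
  D-0 → D
  1-1 → 0

0xD752FCAC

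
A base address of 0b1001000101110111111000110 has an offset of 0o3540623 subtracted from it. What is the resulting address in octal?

0b1001000101110111111000110 = 0o110567706 in octal.
Subtract column by column in base 8:
  6-3 → 3
  0-2 → 6 (borrow)
  7-6-1 → 0
  7-0 → 7
  6-4 → 2
  5-5 → 0
  0-3 → 5 (borrow)
  1-0-1 → 0
  1-0 → 1

0o105027063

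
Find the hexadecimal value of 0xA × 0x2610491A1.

0x17CA2DB04A

Multiply each base-16 digit by 10, carrying:
  1×10 = 10 → write A
  A×10 = 100 → write 4 carry 6
  1×10+6 = 16 → write 0 carry 1
  9×10+1 = 91 → write B carry 5
  4×10+5 = 45 → write D carry 2
  0×10+2 = 2 → write 2
  1×10 = 10 → write A
  6×10 = 60 → write C carry 3
  2×10+3 = 23 → write 7 carry 1
  remaining carry: 1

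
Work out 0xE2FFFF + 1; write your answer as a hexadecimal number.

The trailing 4 digits are F (max in base 16), so adding 1 cascades: they roll to 0 and the next digit up increments.

0xE30000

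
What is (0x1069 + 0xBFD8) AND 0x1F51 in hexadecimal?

0x1041

Add column by column in base 16, right to left:
  9+8 = 1 carry 1
  6+D+1 = 4 carry 1
  0+F+1 = 0 carry 1
  1+B+1 = D
Sum = 0xD041; now AND with 0x1F51:
  D&1=1, 0&F=0, 4&5=4, 1&1=1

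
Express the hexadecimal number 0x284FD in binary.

Expand each hex digit to 4 bits: 2=0010 8=1000 4=0100 F=1111 D=1101.

0b101000010011111101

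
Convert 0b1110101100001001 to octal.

0o165411

Group the bits in threes: 001 110 101 100 001 001 → 165411.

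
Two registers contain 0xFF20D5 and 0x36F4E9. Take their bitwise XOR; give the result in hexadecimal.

XOR each hex digit independently (no carries):
  F^3=C, F^6=9, 2^F=D, 0^4=4, D^E=3, 5^9=C

0xC9D43C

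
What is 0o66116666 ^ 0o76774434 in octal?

0o10662252

XOR each oct digit independently (no carries):
  6^7=1, 6^6=0, 1^7=6, 1^7=6, 6^4=2, 6^4=2, 6^3=5, 6^4=2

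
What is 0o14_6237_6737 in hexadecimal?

0xcc9fddf

Each octal digit is 3 bits: 1=001 4=100 6=110 2=010 3=011 7=111 6=110 7=111 3=011 7=111.
Group the bits into nibbles: 1100 1100 1001 1111 1101 1101 1111 → cc9fddf.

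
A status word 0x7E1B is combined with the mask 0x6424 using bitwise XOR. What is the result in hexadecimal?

XOR each hex digit independently (no carries):
  7^6=1, E^4=A, 1^2=3, B^4=F

0x1A3F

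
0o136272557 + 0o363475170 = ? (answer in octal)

Add column by column in base 8, right to left:
  7+0 = 7
  5+7 = 4 carry 1
  5+1+1 = 7
  2+5 = 7
  7+7 = 6 carry 1
  2+4+1 = 7
  6+3 = 1 carry 1
  3+6+1 = 2 carry 1
  1+3+1 = 5

0o521767747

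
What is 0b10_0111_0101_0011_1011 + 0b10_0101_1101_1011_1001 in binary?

0b1001101001011110100

Add column by column in base 2, right to left:
  1+1 = 0 carry 1
  1+0+1 = 0 carry 1
  0+0+1 = 1
  1+1 = 0 carry 1
  1+1+1 = 1 carry 1
  1+1+1 = 1 carry 1
  0+0+1 = 1
  0+1 = 1
  1+1 = 0 carry 1
  0+0+1 = 1
  1+1 = 0 carry 1
  0+1+1 = 0 carry 1
  1+1+1 = 1 carry 1
  1+0+1 = 0 carry 1
  1+1+1 = 1 carry 1
  0+0+1 = 1
  0+0 = 0
  1+1 = 0 carry 1
  final carry 1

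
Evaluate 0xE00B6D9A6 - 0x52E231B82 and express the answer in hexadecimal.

Subtract column by column in base 16:
  6-2 → 4
  A-8 → 2
  9-B → E (borrow)
  D-1-1 → B
  6-3 → 3
  B-2 → 9
  0-E → 2 (borrow)
  0-2-1 → D (borrow)
  E-5-1 → 8

0x8D293BE24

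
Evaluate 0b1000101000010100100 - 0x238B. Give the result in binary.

0x238B = 0b10001110001011 in binary.
Subtract column by column in base 2:
  0-1 → 1 (borrow)
  0-1-1 → 0 (borrow)
  1-0-1 → 0
  0-1 → 1 (borrow)
  0-0-1 → 1 (borrow)
  1-0-1 → 0
  0-0 → 0
  1-1 → 0
  0-1 → 1 (borrow)
  0-1-1 → 0 (borrow)
  0-0-1 → 1 (borrow)
  0-0-1 → 1 (borrow)
  1-0-1 → 0
  0-1 → 1 (borrow)
  1-0-1 → 0
  0-0 → 0
  0-0 → 0
  0-0 → 0
  1-0 → 1

0b1000010110100011001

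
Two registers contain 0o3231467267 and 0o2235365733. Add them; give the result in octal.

Add column by column in base 8, right to left:
  7+3 = 2 carry 1
  6+3+1 = 2 carry 1
  2+7+1 = 2 carry 1
  7+5+1 = 5 carry 1
  6+6+1 = 5 carry 1
  4+3+1 = 0 carry 1
  1+5+1 = 7
  3+3 = 6
  2+2 = 4
  3+2 = 5

0o5467055222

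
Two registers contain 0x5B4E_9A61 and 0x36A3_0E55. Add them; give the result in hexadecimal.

0x91F1A8B6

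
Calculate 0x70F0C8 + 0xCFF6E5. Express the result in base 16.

Add column by column in base 16, right to left:
  8+5 = D
  C+E = A carry 1
  0+6+1 = 7
  F+F = E carry 1
  0+F+1 = 0 carry 1
  7+C+1 = 4 carry 1
  final carry 1

0x140E7AD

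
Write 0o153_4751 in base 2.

Each octal digit is 3 bits: 1=001 5=101 3=011 4=100 7=111 5=101 1=001.

0b1101011100111101001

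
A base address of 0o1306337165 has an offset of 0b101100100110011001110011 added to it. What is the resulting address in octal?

0b101100100110011001110011 = 0o54463163 in octal.
Add column by column in base 8, right to left:
  5+3 = 0 carry 1
  6+6+1 = 5 carry 1
  1+1+1 = 3
  7+3 = 2 carry 1
  3+6+1 = 2 carry 1
  3+4+1 = 0 carry 1
  6+4+1 = 3 carry 1
  0+5+1 = 6
  3+0 = 3
  1+0 = 1

0o1363022350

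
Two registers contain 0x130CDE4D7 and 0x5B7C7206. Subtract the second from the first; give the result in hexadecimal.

0xD55172D1

Subtract column by column in base 16:
  7-6 → 1
  D-0 → D
  4-2 → 2
  E-7 → 7
  D-C → 1
  C-7 → 5
  0-B → 5 (borrow)
  3-5-1 → D (borrow)
  1-0-1 → 0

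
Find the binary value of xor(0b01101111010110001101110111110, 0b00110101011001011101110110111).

XOR bit by bit (1 where the bits differ):
  01101111010110001101110111110
^ 00110101011001011101110110111
= 01011010001111010000000001001

0b01011010001111010000000001001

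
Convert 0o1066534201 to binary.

0b1000110110101011100010000001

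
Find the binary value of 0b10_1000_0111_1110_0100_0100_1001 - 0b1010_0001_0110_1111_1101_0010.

Subtract column by column in base 2:
  1-0 → 1
  0-1 → 1 (borrow)
  0-0-1 → 1 (borrow)
  1-0-1 → 0
  0-1 → 1 (borrow)
  0-0-1 → 1 (borrow)
  1-1-1 → 1 (borrow)
  0-1-1 → 0 (borrow)
  0-1-1 → 0 (borrow)
  0-1-1 → 0 (borrow)
  1-1-1 → 1 (borrow)
  0-1-1 → 0 (borrow)
  0-0-1 → 1 (borrow)
  1-1-1 → 1 (borrow)
  1-1-1 → 1 (borrow)
  1-0-1 → 0
  1-1 → 0
  1-0 → 1
  1-0 → 1
  0-0 → 0
  0-0 → 0
  0-1 → 1 (borrow)
  0-0-1 → 1 (borrow)
  1-1-1 → 1 (borrow)
  0-0-1 → 1 (borrow)
  1-0-1 → 0

0b1111001100111010001110111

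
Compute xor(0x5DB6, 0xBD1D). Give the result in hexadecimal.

XOR each hex digit independently (no carries):
  5^B=E, D^D=0, B^1=A, 6^D=B

0xE0AB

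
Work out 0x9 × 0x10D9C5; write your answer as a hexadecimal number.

Multiply each base-16 digit by 9, carrying:
  5×9 = 45 → write D carry 2
  C×9+2 = 110 → write E carry 6
  9×9+6 = 87 → write 7 carry 5
  D×9+5 = 122 → write A carry 7
  0×9+7 = 7 → write 7
  1×9 = 9 → write 9

0x97A7ED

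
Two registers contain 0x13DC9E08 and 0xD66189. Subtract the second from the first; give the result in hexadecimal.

Subtract column by column in base 16:
  8-9 → F (borrow)
  0-8-1 → 7 (borrow)
  E-1-1 → C
  9-6 → 3
  C-6 → 6
  D-D → 0
  3-0 → 3
  1-0 → 1

0x13063C7F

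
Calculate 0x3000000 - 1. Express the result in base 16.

0x2FFFFFF

The trailing 6 digits are 0, so subtracting 1 borrows through: they become F and the next digit up decrements.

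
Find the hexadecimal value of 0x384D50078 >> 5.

0x1C26A803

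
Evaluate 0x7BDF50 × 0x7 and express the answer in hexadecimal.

Multiply each base-16 digit by 7, carrying:
  0×7 = 0 → write 0
  5×7 = 35 → write 3 carry 2
  F×7+2 = 107 → write B carry 6
  D×7+6 = 97 → write 1 carry 6
  B×7+6 = 83 → write 3 carry 5
  7×7+5 = 54 → write 6 carry 3
  remaining carry: 3

0x3631B30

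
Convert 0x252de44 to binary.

0b10010100101101111001000100

Expand each hex digit to 4 bits: 2=0010 5=0101 2=0010 d=1101 e=1110 4=0100 4=0100.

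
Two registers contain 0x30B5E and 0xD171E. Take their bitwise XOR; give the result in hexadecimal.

XOR each hex digit independently (no carries):
  3^D=E, 0^1=1, B^7=C, 5^1=4, E^E=0

0xE1C40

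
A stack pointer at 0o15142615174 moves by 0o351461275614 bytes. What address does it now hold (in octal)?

Add column by column in base 8, right to left:
  4+4 = 0 carry 1
  7+1+1 = 1 carry 1
  1+6+1 = 0 carry 1
  5+5+1 = 3 carry 1
  1+7+1 = 1 carry 1
  6+2+1 = 1 carry 1
  2+1+1 = 4
  4+6 = 2 carry 1
  1+4+1 = 6
  5+1 = 6
  1+5 = 6
  0+3 = 3

0o366624113010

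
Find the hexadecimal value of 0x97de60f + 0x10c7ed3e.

0x1a45d34d

Add column by column in base 16, right to left:
  f+e = d carry 1
  0+3+1 = 4
  6+d = 3 carry 1
  e+e+1 = d carry 1
  d+7+1 = 5 carry 1
  7+c+1 = 4 carry 1
  9+0+1 = a
  0+1 = 1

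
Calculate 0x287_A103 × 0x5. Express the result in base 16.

0xCA6250F

Multiply each base-16 digit by 5, carrying:
  3×5 = 15 → write F
  0×5 = 0 → write 0
  1×5 = 5 → write 5
  A×5 = 50 → write 2 carry 3
  7×5+3 = 38 → write 6 carry 2
  8×5+2 = 42 → write A carry 2
  2×5+2 = 12 → write C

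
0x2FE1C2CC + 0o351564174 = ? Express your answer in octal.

0o6342125510

0x2FE1C2CC = 0o5770341314 in octal.
Add column by column in base 8, right to left:
  4+4 = 0 carry 1
  1+7+1 = 1 carry 1
  3+1+1 = 5
  1+4 = 5
  4+6 = 2 carry 1
  3+5+1 = 1 carry 1
  0+1+1 = 2
  7+5 = 4 carry 1
  7+3+1 = 3 carry 1
  5+0+1 = 6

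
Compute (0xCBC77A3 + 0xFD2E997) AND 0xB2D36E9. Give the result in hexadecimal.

Add column by column in base 16, right to left:
  3+7 = A
  A+9 = 3 carry 1
  7+9+1 = 1 carry 1
  7+E+1 = 6 carry 1
  C+2+1 = F
  B+D = 8 carry 1
  C+F+1 = C carry 1
  final carry 1
Sum = 0x1C8F613A; now AND with 0xB2D36E9:
  1&0=0, C&B=8, 8&2=0, F&D=D, 6&3=2, 1&6=0, 3&E=2, A&9=8

0x80D2028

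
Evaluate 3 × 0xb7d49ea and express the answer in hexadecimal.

0x2277ddbe

Multiply each base-16 digit by 3, carrying:
  a×3 = 30 → write e carry 1
  e×3+1 = 43 → write b carry 2
  9×3+2 = 29 → write d carry 1
  4×3+1 = 13 → write d
  d×3 = 39 → write 7 carry 2
  7×3+2 = 23 → write 7 carry 1
  b×3+1 = 34 → write 2 carry 2
  remaining carry: 2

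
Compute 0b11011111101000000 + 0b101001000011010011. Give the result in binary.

0b1000101000000010011

Add column by column in base 2, right to left:
  0+1 = 1
  0+1 = 1
  0+0 = 0
  0+0 = 0
  0+1 = 1
  0+0 = 0
  1+1 = 0 carry 1
  0+1+1 = 0 carry 1
  1+0+1 = 0 carry 1
  1+0+1 = 0 carry 1
  1+0+1 = 0 carry 1
  1+0+1 = 0 carry 1
  1+1+1 = 1 carry 1
  1+0+1 = 0 carry 1
  0+0+1 = 1
  1+1 = 0 carry 1
  1+0+1 = 0 carry 1
  0+1+1 = 0 carry 1
  final carry 1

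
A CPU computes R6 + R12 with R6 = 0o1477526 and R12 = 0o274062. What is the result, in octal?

Add column by column in base 8, right to left:
  6+2 = 0 carry 1
  2+6+1 = 1 carry 1
  5+0+1 = 6
  7+4 = 3 carry 1
  7+7+1 = 7 carry 1
  4+2+1 = 7
  1+0 = 1

0o1773610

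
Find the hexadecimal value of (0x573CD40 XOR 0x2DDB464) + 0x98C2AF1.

0x113AA415

First 0x573CD40 XOR 0x2DDB464 = 0x7AE7924.
Add column by column in base 16, right to left:
  4+1 = 5
  2+F = 1 carry 1
  9+A+1 = 4 carry 1
  7+2+1 = A
  E+C = A carry 1
  A+8+1 = 3 carry 1
  7+9+1 = 1 carry 1
  final carry 1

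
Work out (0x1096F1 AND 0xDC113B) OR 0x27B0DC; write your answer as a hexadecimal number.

0x37B0FD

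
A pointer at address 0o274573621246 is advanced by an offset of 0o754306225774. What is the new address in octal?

Add column by column in base 8, right to left:
  6+4 = 2 carry 1
  4+7+1 = 4 carry 1
  2+7+1 = 2 carry 1
  1+5+1 = 7
  2+2 = 4
  6+2 = 0 carry 1
  3+6+1 = 2 carry 1
  7+0+1 = 0 carry 1
  5+3+1 = 1 carry 1
  4+4+1 = 1 carry 1
  7+5+1 = 5 carry 1
  2+7+1 = 2 carry 1
  final carry 1

0o1251102047242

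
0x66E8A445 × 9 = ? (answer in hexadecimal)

0x39E2DC66D

Multiply each base-16 digit by 9, carrying:
  5×9 = 45 → write D carry 2
  4×9+2 = 38 → write 6 carry 2
  4×9+2 = 38 → write 6 carry 2
  A×9+2 = 92 → write C carry 5
  8×9+5 = 77 → write D carry 4
  E×9+4 = 130 → write 2 carry 8
  6×9+8 = 62 → write E carry 3
  6×9+3 = 57 → write 9 carry 3
  remaining carry: 3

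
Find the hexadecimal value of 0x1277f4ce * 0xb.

0xcb2784da

Multiply each base-16 digit by 11, carrying:
  e×11 = 154 → write a carry 9
  c×11+9 = 141 → write d carry 8
  4×11+8 = 52 → write 4 carry 3
  f×11+3 = 168 → write 8 carry 10
  7×11+10 = 87 → write 7 carry 5
  7×11+5 = 82 → write 2 carry 5
  2×11+5 = 27 → write b carry 1
  1×11+1 = 12 → write c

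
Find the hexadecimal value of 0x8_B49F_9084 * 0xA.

Multiply each base-16 digit by 10, carrying:
  4×10 = 40 → write 8 carry 2
  8×10+2 = 82 → write 2 carry 5
  0×10+5 = 5 → write 5
  9×10 = 90 → write A carry 5
  F×10+5 = 155 → write B carry 9
  9×10+9 = 99 → write 3 carry 6
  4×10+6 = 46 → write E carry 2
  B×10+2 = 112 → write 0 carry 7
  8×10+7 = 87 → write 7 carry 5
  remaining carry: 5

0x570E3BA528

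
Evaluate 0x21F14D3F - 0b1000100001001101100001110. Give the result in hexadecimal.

0x20E0B231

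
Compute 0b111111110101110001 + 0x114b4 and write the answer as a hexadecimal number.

0x51225

0b111111110101110001 = 0x3fd71 in hexadecimal.
Add column by column in base 16, right to left:
  1+4 = 5
  7+b = 2 carry 1
  d+4+1 = 2 carry 1
  f+1+1 = 1 carry 1
  3+1+1 = 5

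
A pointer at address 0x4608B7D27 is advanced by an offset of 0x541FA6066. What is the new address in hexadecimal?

Add column by column in base 16, right to left:
  7+6 = D
  2+6 = 8
  D+0 = D
  7+6 = D
  B+A = 5 carry 1
  8+F+1 = 8 carry 1
  0+1+1 = 2
  6+4 = A
  4+5 = 9

0x9A285DD8D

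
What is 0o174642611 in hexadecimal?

Each octal digit is 3 bits: 1=001 7=111 4=100 6=110 4=100 2=010 6=110 1=001 1=001.
Group the bits into nibbles: 0001 1111 0011 0100 0101 1000 1001 → 1F34589.

0x1F34589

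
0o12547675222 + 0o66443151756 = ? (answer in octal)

0o101213047200

Add column by column in base 8, right to left:
  2+6 = 0 carry 1
  2+5+1 = 0 carry 1
  2+7+1 = 2 carry 1
  5+1+1 = 7
  7+5 = 4 carry 1
  6+1+1 = 0 carry 1
  7+3+1 = 3 carry 1
  4+4+1 = 1 carry 1
  5+4+1 = 2 carry 1
  2+6+1 = 1 carry 1
  1+6+1 = 0 carry 1
  final carry 1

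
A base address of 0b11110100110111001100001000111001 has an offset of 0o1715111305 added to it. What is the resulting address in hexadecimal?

0b11110100110111001100001000111001 = 0xf4dcc239 in hexadecimal.
0o1715111305 = 0xf3492c5 in hexadecimal.
Add column by column in base 16, right to left:
  9+5 = e
  3+c = f
  2+2 = 4
  c+9 = 5 carry 1
  c+4+1 = 1 carry 1
  d+3+1 = 1 carry 1
  4+f+1 = 4 carry 1
  f+0+1 = 0 carry 1
  final carry 1

0x1041154fe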